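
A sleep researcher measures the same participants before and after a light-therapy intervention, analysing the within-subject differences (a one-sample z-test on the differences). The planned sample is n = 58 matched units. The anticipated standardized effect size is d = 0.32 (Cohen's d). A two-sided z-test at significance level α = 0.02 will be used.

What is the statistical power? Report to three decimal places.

Power ≈ 0.544

Noncentrality parameter: δ = d·√n = 0.32 × √58 = 2.4370
Two-sided α = 0.02 → critical value z_{0.01} = 2.326.
Power = Φ(δ − 2.326) + Φ(−δ − 2.326) = Φ(0.111) + Φ(-4.763) = 0.5441 + 0.0000 = 0.5441.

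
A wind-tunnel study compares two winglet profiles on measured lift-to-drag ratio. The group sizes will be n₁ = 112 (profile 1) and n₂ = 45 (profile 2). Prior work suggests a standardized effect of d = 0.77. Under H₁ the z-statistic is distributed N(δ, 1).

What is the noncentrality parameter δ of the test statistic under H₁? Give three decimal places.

δ ≈ 4.363

δ = d / √(1/n₁ + 1/n₂) = 0.77 / √(1/112 + 1/45) = 4.3627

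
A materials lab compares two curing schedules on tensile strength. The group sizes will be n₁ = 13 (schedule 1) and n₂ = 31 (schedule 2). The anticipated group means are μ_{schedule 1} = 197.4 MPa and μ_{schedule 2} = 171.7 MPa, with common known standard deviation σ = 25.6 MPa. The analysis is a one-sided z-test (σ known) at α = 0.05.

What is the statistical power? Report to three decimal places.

Standardized effect: d = |μ_{schedule 1} − μ_{schedule 2}| / σ = |197.4 − 171.7| / 25.6 = 1.0039
Noncentrality parameter: λ = d / √(1/n₁ + 1/n₂) = 1.0039 / √(1/13 + 1/31) = 3.0382
One-sided α = 0.05 → critical value z_{0.05} = 1.645.
Power = Φ(λ − 1.645) = Φ(1.393) = 0.9182.

Power ≈ 0.918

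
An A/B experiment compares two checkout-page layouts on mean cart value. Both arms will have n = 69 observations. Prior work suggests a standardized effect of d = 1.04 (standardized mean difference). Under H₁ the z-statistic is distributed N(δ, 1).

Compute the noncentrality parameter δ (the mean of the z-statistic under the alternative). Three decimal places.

δ ≈ 6.109

The noncentrality parameter scales effect size by the design's sample-size factor: δ = d·√(n/2) = 1.04 × √(69/2) = 6.1086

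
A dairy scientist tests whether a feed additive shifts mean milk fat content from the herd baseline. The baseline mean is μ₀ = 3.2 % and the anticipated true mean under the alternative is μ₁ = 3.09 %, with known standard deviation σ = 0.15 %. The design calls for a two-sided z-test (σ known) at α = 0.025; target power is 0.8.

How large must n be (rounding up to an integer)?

n = 18

Standardized effect: d = |μ₁ − μ₀| / σ = |3.09 − 3.2| / 0.15 = 0.7333
For power 0.8 need Φ(δ − z_{0.0125}) = 0.8, so δ = z_{0.0125} + z_{0.20} = 2.241 + 0.842 = 3.083.
(The Φ(−δ − z_{α/2}) term is vanishingly small for δ > 0 and is dropped in the standard sample-size formula.)
δ = d·√n ⇒ n = (δ/d)² = (3.083 / 0.7333)² = 17.67.
Rounding up, n = 18.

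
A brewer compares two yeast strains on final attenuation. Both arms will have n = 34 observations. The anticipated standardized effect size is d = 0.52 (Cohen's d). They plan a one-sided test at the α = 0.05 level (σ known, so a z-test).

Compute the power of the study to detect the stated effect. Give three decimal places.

Power ≈ 0.691

Noncentrality parameter: δ = d·√(n/2) = 0.52 × √(34/2) = 2.1440
Critical value for a one-sided test at α = 0.05: z_α = 1.645.
Power = P(Z > 1.645 − δ) = Φ(0.499) = 0.6912.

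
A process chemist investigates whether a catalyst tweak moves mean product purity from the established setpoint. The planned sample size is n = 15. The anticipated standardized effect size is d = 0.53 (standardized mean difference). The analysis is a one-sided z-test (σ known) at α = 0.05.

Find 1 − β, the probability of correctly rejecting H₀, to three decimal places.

Power ≈ 0.658

Noncentrality parameter: δ = d·√n = 0.53 × √15 = 2.0527
Critical value for a one-sided test at α = 0.05: z_α = 1.645.
Power = P(Z > 1.645 − δ) = Φ(0.408) = 0.6583.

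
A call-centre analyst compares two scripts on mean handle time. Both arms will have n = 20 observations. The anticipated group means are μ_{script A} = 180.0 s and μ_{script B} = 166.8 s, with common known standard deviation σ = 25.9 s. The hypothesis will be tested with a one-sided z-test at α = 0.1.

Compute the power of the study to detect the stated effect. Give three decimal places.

Standardized effect: d = |μ_{script A} − μ_{script B}| / σ = |180.0 − 166.8| / 25.9 = 0.5097
Noncentrality parameter: δ = d·√(n/2) = 0.5097 × √(20/2) = 1.6117
Critical value for a one-sided test at α = 0.1: z_α = 1.282.
Power = P(Z > 1.282 − δ) = Φ(0.330) = 0.6293.

Power ≈ 0.629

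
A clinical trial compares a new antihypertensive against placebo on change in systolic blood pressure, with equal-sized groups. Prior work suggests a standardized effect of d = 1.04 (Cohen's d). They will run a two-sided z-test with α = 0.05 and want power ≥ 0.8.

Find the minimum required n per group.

n = 15 per group

Set Φ(δ − 1.960) = 0.8; then δ − 1.960 = Φ⁻¹(0.8) = 0.842, giving δ = 2.802.
(Ignoring the negligible lower-tail rejection probability gives the usual closed-form inversion.)
δ = d·√(n/2) ⇒ n = 2(δ/d)² = 2 × (2.802 / 1.04)² = 14.51.
Rounding up, n = 15 per group.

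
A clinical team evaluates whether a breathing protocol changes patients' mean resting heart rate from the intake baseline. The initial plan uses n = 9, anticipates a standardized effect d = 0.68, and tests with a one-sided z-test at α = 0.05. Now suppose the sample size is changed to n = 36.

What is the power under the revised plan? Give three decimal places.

Power ≈ 0.993

With n = 36: δ = d·√n = 0.68 × √36 = 4.0800. Critical value z_{0.05} = 1.645.
Revised power = P(Z > 1.645 − δ) = Φ(2.435) = 0.9926.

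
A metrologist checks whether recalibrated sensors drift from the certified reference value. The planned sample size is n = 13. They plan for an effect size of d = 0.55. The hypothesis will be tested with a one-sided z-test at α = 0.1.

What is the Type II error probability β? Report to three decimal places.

Noncentrality parameter: δ = d·√n = 0.55 × √13 = 1.9831
One-sided α = 0.1 → critical value z_{0.1} = 1.282.
Power = Φ(δ − 1.282) = Φ(0.702) = 0.7585.
Type II error: β = 1 − power = 1 − 0.7585 = 0.2415.

β ≈ 0.241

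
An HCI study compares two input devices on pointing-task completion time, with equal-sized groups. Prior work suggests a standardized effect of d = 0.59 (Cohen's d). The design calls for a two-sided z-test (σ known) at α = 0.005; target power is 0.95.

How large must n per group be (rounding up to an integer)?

For power 0.95 need Φ(δ − z_{0.0025}) = 0.95, so δ = z_{0.0025} + z_{0.05} = 2.807 + 1.645 = 4.452.
(For δ > 0 the lower-tail rejection region contributes negligibly to power, so the one-term inversion is standard.)
δ = d·√(n/2) ⇒ n = 2(δ/d)² = 2 × (4.452 / 0.59)² = 113.87.
Round up to the next whole unit.

n = 114 per group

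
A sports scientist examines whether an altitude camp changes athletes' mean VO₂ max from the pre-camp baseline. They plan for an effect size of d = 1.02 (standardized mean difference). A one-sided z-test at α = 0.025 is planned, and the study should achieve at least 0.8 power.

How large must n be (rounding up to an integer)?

n = 8

Set Φ(δ − 1.960) = 0.8; then δ − 1.960 = Φ⁻¹(0.8) = 0.842, giving δ = 2.802.
δ = d·√n ⇒ n = (δ/d)² = (2.802 / 1.02)² = 7.54.
Rounding up, n = 8.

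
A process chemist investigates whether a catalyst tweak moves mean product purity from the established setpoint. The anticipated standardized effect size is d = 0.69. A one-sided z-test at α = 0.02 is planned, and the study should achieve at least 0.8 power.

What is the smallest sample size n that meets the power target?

n = 18

Set Φ(δ − 2.054) = 0.8; then δ − 2.054 = Φ⁻¹(0.8) = 0.842, giving δ = 2.895.
δ = d·√n ⇒ n = (δ/d)² = (2.895 / 0.69)² = 17.61.
Round up to the next whole unit.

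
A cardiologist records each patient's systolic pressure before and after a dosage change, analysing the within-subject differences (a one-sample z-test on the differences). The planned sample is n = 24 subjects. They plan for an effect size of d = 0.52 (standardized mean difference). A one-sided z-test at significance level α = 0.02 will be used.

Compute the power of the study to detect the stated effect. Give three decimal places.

Noncentrality parameter: δ = d·√n = 0.52 × √24 = 2.5475
Critical value for a one-sided test at α = 0.02: z_α = 2.054.
Power = P(Z > 2.054 − δ) = Φ(0.494) = 0.6892.

Power ≈ 0.689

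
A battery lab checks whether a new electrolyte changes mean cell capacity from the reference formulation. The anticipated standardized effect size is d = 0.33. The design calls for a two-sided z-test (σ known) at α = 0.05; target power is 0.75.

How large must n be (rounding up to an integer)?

Set Φ(δ − 1.960) = 0.75; then δ − 1.960 = Φ⁻¹(0.75) = 0.674, giving δ = 2.634.
(The Φ(−δ − z_{α/2}) term is vanishingly small for δ > 0 and is dropped in the standard sample-size formula.)
δ = d·√n ⇒ n = (δ/d)² = (2.634 / 0.33)² = 63.73.
Rounding up, n = 64.

n = 64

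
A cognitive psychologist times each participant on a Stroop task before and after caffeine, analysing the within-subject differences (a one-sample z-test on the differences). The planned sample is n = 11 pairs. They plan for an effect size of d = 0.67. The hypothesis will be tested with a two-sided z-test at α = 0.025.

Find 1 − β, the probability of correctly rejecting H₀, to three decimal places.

Noncentrality parameter: δ = d·√n = 0.67 × √11 = 2.2221
Critical value for a two-sided test at α = 0.025: z_{α/2} = 2.241.
Power = Φ(δ − 2.241) + Φ(−δ − 2.241) = Φ(-0.019) + Φ(-4.464) = 0.4923 + 0.0000 = 0.4923.

Power ≈ 0.492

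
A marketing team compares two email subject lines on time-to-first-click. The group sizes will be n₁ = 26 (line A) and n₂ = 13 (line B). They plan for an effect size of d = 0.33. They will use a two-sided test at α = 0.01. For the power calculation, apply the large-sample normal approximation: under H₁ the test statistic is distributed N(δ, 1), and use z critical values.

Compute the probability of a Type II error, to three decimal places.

Noncentrality parameter: δ = d / √(1/n₁ + 1/n₂) = 0.33 / √(1/26 + 1/13) = 0.9715
Critical value for a two-sided test at α = 0.01: z_{α/2} = 2.576.
Power = Φ(δ − 2.576) + Φ(−δ − 2.576) = Φ(-1.604) + Φ(-3.547) = 0.0543 + 0.0002 = 0.0545.
Type II error: β = 1 − power = 1 − 0.0545 = 0.9455.

β ≈ 0.945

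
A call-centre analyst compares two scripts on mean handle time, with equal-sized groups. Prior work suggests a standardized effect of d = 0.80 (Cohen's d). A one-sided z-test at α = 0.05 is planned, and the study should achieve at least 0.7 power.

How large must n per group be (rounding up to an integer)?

n = 15 per group

Set Φ(δ − 1.645) = 0.7; then δ − 1.645 = Φ⁻¹(0.7) = 0.524, giving δ = 2.169.
δ = d·√(n/2) ⇒ n = 2(δ/d)² = 2 × (2.169 / 0.80)² = 14.71.
Round up to the next whole unit.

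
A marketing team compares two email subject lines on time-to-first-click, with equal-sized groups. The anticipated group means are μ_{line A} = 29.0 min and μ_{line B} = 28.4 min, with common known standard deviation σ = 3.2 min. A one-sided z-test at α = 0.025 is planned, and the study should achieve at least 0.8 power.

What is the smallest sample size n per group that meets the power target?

Standardized effect: d = |μ_{line A} − μ_{line B}| / σ = |29.0 − 28.4| / 3.2 = 0.1875
Set Φ(δ − 1.960) = 0.8; then δ − 1.960 = Φ⁻¹(0.8) = 0.842, giving δ = 2.802.
δ = d·√(n/2) ⇒ n = 2(δ/d)² = 2 × (2.802 / 0.1875)² = 446.51.
Round up to the next whole unit.

n = 447 per group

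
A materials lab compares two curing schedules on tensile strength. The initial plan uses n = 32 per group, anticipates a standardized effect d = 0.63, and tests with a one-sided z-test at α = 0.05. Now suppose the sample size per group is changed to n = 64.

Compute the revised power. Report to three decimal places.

Power ≈ 0.973

With n = 64 per group: δ = d·√(n/2) = 0.63 × √(64/2) = 3.5638. Critical value z_{0.05} = 1.645.
Revised power = Φ(δ − 1.645) = Φ(1.919) = 0.9725.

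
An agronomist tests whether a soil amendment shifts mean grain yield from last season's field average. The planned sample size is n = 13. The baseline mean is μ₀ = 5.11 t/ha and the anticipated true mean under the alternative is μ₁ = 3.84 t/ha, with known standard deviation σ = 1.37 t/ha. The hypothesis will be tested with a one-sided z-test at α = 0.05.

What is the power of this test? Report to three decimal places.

Standardized effect: d = |μ₁ − μ₀| / σ = |3.84 − 5.11| / 1.37 = 0.9270
Noncentrality parameter: δ = d·√n = 0.9270 × √13 = 3.3424
One-sided α = 0.05 → critical value z_{0.05} = 1.645.
Power = P(Z > 1.645 − δ) = Φ(1.698) = 0.9552.

Power ≈ 0.955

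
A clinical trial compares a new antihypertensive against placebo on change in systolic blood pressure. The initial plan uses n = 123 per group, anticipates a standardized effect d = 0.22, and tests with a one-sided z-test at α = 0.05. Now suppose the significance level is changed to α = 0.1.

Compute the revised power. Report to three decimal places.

Power ≈ 0.671

δ = d·√(n/2) = 0.22 × √(123/2) = 1.7253 (unchanged). New critical value: z_{0.1} = 1.282.
Revised power = Φ(δ − 1.282) = Φ(0.444) = 0.6714.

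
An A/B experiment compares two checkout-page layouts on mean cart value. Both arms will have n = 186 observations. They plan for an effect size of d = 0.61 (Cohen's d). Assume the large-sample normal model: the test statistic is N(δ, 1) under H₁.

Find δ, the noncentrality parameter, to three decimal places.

The noncentrality parameter scales effect size by the design's sample-size factor: δ = d·√(n/2) = 0.61 × √(186/2) = 5.8826

δ ≈ 5.883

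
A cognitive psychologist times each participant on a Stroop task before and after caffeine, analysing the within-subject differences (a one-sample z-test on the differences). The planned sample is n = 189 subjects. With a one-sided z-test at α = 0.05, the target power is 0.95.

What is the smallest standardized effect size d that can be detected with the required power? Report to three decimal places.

d ≈ 0.239

Required noncentrality: δ = z_{0.05} + z_{0.05} = 1.645 + 1.645 = 3.290.
δ = d·√n ⇒ d = δ/√n = 3.290/√189 = 0.2393.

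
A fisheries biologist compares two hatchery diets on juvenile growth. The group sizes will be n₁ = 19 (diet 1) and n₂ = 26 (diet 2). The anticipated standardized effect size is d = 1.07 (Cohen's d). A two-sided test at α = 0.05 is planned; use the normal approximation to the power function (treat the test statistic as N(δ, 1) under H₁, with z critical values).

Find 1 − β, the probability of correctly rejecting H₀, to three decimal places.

Noncentrality parameter: λ = d / √(1/n₁ + 1/n₂) = 1.07 / √(1/19 + 1/26) = 3.5452
Two-sided α = 0.05 → critical value z_{0.025} = 1.960.
Power = Φ(λ − 1.960) + Φ(−λ − 1.960) = Φ(1.585) + Φ(-5.505) = 0.9435 + 0.0000 = 0.9435.

Power ≈ 0.944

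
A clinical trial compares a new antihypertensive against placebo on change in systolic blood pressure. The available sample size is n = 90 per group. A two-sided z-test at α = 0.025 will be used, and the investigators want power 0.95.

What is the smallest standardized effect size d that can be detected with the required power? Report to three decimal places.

Need Φ(δ − 2.241) = 0.95, so δ = 2.241 + 1.645 = 3.886.
(Lower-tail contribution to power is negligible for δ > 0.)
δ = d·√(n/2) ⇒ d = δ/√(n/2) = 3.886/√(90/2) = 0.5793.

d ≈ 0.579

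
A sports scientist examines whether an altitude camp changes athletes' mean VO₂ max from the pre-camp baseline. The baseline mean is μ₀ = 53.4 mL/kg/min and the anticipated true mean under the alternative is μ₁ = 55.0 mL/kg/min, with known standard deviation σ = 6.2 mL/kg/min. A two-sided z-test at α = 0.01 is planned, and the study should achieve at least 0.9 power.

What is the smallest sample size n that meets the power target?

n = 224

Standardized effect: d = |μ₁ − μ₀| / σ = |55.0 − 53.4| / 6.2 = 0.2581
Set Φ(δ − 2.576) = 0.9; then δ − 2.576 = Φ⁻¹(0.9) = 1.282, giving δ = 3.857.
(For δ > 0 the lower-tail rejection region contributes negligibly to power, so the one-term inversion is standard.)
δ = d·√n ⇒ n = (δ/d)² = (3.857 / 0.2581)² = 223.42.
Round up to the next whole unit.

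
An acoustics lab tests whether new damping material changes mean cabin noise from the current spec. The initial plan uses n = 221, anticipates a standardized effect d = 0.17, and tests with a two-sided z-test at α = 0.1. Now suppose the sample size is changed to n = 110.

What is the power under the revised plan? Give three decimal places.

Power ≈ 0.555

With n = 110: δ = d·√n = 0.17 × √110 = 1.7830. Critical value z_{0.05} = 1.645.
Revised power = Φ(δ − 1.645) + Φ(−δ − 1.645) = Φ(0.138) + Φ(-3.428) = 0.5549 + 0.0003 = 0.5552.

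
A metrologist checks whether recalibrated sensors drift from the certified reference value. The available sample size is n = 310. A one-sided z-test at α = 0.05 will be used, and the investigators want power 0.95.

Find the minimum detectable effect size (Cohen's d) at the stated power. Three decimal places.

d ≈ 0.187

Required noncentrality: δ = z_{0.05} + z_{0.05} = 1.645 + 1.645 = 3.290.
δ = d·√n ⇒ d = δ/√n = 3.290/√310 = 0.1868.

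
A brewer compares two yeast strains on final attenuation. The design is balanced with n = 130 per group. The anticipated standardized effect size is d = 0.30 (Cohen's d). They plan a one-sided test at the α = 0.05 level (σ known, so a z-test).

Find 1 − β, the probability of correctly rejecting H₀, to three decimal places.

Power ≈ 0.780

Noncentrality parameter: δ = d·√(n/2) = 0.30 × √(130/2) = 2.4187
Critical value for a one-sided test at α = 0.05: z_α = 1.645.
Power = P(Z > 1.645 − δ) = Φ(0.774) = 0.7805.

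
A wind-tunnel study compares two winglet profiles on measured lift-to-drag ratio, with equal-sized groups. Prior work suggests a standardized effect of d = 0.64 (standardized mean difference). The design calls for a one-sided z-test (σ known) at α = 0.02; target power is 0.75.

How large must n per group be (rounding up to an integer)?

Set Φ(δ − 2.054) = 0.75; then δ − 2.054 = Φ⁻¹(0.75) = 0.674, giving δ = 2.728.
δ = d·√(n/2) ⇒ n = 2(δ/d)² = 2 × (2.728 / 0.64)² = 36.34.
Round up to the next whole unit.

n = 37 per group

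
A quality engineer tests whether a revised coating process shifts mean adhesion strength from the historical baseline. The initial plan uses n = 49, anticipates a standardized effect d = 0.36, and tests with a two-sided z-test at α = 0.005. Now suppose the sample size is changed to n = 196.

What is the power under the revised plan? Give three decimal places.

Power ≈ 0.987

With n = 196: δ = d·√n = 0.36 × √196 = 5.0400. Critical value z_{0.0025} = 2.807.
Revised power = Φ(δ − 2.807) + Φ(−δ − 2.807) = Φ(2.233) + Φ(-7.847) = 0.9872 + 0.0000 = 0.9872.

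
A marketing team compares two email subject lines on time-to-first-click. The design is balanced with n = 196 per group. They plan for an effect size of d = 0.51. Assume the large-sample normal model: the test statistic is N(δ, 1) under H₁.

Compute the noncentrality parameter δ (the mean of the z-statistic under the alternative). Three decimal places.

δ ≈ 5.049

The noncentrality parameter scales effect size by the design's sample-size factor: δ = d·√(n/2) = 0.51 × √(196/2) = 5.0487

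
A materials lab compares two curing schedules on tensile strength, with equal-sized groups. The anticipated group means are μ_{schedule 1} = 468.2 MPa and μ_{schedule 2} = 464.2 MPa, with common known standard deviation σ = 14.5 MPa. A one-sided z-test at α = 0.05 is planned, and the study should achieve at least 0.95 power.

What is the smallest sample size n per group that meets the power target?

Standardized effect: d = |μ_{schedule 1} − μ_{schedule 2}| / σ = |468.2 − 464.2| / 14.5 = 0.2759
Set Φ(δ − 1.645) = 0.95; then δ − 1.645 = Φ⁻¹(0.95) = 1.645, giving δ = 3.290.
δ = d·√(n/2) ⇒ n = 2(δ/d)² = 2 × (3.290 / 0.2759)² = 284.42.
Rounding up, n = 285 per group.

n = 285 per group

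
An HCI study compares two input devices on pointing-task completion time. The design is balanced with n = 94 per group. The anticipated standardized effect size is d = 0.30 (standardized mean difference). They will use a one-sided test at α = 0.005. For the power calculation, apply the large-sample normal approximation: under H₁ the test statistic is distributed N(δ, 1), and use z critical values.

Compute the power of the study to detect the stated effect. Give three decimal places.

Power ≈ 0.302

Noncentrality parameter: δ = d·√(n/2) = 0.30 × √(94/2) = 2.0567
Critical value for a one-sided test at α = 0.005: z_α = 2.576.
Power = P(Z > 2.576 − δ) = Φ(-0.519) = 0.3018.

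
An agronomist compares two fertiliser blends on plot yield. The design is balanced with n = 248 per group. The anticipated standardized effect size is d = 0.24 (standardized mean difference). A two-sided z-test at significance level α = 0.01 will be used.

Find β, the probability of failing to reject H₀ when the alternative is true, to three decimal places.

β ≈ 0.461

Noncentrality parameter: δ = d·√(n/2) = 0.24 × √(248/2) = 2.6725
Critical value for a two-sided test at α = 0.01: z_{α/2} = 2.576.
Power = Φ(δ − 2.576) + Φ(−δ − 2.576) = Φ(0.097) + Φ(-5.248) = 0.5385 + 0.0000 = 0.5385.
Type II error: β = 1 − power = 1 − 0.5385 = 0.4615.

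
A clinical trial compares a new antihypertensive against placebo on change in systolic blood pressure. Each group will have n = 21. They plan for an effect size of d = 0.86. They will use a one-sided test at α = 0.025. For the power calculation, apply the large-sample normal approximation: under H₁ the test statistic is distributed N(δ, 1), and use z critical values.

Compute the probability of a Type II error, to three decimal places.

Noncentrality parameter: δ = d·√(n/2) = 0.86 × √(21/2) = 2.7867
Critical value for a one-sided test at α = 0.025: z_α = 1.960.
Power = Φ(δ − 1.960) = Φ(0.827) = 0.7958.
Type II error: β = 1 − power = 1 − 0.7958 = 0.2042.

β ≈ 0.204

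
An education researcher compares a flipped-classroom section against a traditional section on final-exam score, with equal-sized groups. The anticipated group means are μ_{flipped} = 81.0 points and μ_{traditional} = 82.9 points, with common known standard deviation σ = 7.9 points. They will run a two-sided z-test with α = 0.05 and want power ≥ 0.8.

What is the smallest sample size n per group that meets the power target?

Standardized effect: d = |μ_{flipped} − μ_{traditional}| / σ = |81.0 − 82.9| / 7.9 = 0.2405
For power 0.8 need Φ(δ − z_{0.025}) = 0.8, so δ = z_{0.025} + z_{0.20} = 1.960 + 0.842 = 2.802.
(The Φ(−δ − z_{α/2}) term is vanishingly small for δ > 0 and is dropped in the standard sample-size formula.)
δ = d·√(n/2) ⇒ n = 2(δ/d)² = 2 × (2.802 / 0.2405)² = 271.38.
Round up to the next whole unit.

n = 272 per group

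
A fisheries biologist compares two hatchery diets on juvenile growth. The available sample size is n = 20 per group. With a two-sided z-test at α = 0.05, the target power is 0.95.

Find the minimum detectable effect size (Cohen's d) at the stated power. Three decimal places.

Required noncentrality: δ = z_{0.025} + z_{0.05} = 1.960 + 1.645 = 3.605.
(The second rejection-region term Φ(−δ − z_{α/2}) is negligible and dropped.)
δ = d·√(n/2) ⇒ d = δ/√(n/2) = 3.605/√(20/2) = 1.1399.

d ≈ 1.140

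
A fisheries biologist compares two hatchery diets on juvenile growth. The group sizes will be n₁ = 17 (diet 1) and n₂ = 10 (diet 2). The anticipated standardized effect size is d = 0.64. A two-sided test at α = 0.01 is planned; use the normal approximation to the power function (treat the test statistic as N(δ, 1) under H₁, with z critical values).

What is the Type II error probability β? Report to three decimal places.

Noncentrality parameter: δ = d / √(1/n₁ + 1/n₂) = 0.64 / √(1/17 + 1/10) = 1.6059
Two-sided α = 0.01 → critical value z_{0.005} = 2.576.
Power = Φ(δ − 2.576) + Φ(−δ − 2.576) = Φ(-0.970) + Φ(-4.182) = 0.1660 + 0.0000 = 0.1661.
Type II error: β = 1 − power = 1 − 0.1661 = 0.8339.

β ≈ 0.834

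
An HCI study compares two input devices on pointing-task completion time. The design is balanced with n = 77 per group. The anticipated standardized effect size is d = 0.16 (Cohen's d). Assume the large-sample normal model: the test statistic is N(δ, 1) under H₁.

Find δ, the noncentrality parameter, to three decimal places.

δ ≈ 0.993

δ = d·√(n/2) = 0.16 × √(77/2) = 0.9928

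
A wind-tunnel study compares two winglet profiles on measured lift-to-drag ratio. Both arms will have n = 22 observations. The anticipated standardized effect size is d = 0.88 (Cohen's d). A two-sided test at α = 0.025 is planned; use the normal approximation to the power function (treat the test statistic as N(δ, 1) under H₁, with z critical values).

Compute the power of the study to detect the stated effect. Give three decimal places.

Noncentrality parameter: λ = d·√(n/2) = 0.88 × √(22/2) = 2.9186
Critical value for a two-sided test at α = 0.025: z_{α/2} = 2.241.
Power = Φ(λ − 2.241) + Φ(−λ − 2.241) = Φ(0.677) + Φ(-5.160) = 0.7509 + 0.0000 = 0.7509.

Power ≈ 0.751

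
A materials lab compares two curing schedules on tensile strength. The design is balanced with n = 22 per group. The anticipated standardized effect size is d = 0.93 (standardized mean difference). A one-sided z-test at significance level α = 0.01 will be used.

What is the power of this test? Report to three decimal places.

Noncentrality parameter: δ = d·√(n/2) = 0.93 × √(22/2) = 3.0845
One-sided α = 0.01 → critical value z_{0.01} = 2.326.
Power = P(Z > 2.326 − δ) = Φ(0.758) = 0.7758.

Power ≈ 0.776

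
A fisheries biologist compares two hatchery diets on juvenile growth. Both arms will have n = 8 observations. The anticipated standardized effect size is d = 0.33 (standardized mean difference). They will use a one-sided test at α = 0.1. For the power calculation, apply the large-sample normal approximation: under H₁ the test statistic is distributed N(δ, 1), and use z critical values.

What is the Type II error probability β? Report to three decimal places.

Noncentrality parameter: λ = d·√(n/2) = 0.33 × √(8/2) = 0.6600
One-sided α = 0.1 → critical value z_{0.1} = 1.282.
Power = P(Z > 1.282 − λ) = Φ(-0.622) = 0.2671.
Type II error: β = 1 − power = 1 − 0.2671 = 0.7329.

β ≈ 0.733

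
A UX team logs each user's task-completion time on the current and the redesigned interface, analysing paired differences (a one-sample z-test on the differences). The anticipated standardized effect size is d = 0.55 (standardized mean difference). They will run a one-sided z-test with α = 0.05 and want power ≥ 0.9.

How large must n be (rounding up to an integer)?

n = 29

For power 0.9 need Φ(δ − z_{0.05}) = 0.9, so δ = z_{0.05} + z_{0.10} = 1.645 + 1.282 = 2.926.
δ = d·√n ⇒ n = (δ/d)² = (2.926 / 0.55)² = 28.31.
Round up to the next whole unit.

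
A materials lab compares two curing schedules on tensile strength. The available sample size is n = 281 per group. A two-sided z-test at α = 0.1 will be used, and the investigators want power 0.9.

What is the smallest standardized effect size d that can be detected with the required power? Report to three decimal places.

d ≈ 0.247

Required noncentrality: δ = z_{0.05} + z_{0.10} = 1.645 + 1.282 = 2.926.
(Lower-tail contribution to power is negligible for δ > 0.)
δ = d·√(n/2) ⇒ d = δ/√(n/2) = 2.926/√(281/2) = 0.2469.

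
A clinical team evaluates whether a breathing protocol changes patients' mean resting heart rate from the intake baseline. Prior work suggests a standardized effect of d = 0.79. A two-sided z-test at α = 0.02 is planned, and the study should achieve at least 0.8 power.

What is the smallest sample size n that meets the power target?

n = 17

Set Φ(δ − 2.326) = 0.8; then δ − 2.326 = Φ⁻¹(0.8) = 0.842, giving δ = 3.168.
(For δ > 0 the lower-tail rejection region contributes negligibly to power, so the one-term inversion is standard.)
δ = d·√n ⇒ n = (δ/d)² = (3.168 / 0.79)² = 16.08.
Round up to the next whole unit.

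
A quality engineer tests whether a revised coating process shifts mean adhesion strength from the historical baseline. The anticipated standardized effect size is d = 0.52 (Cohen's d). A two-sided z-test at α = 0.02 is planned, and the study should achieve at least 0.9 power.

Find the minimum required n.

n = 49

Set Φ(δ − 2.326) = 0.9; then δ − 2.326 = Φ⁻¹(0.9) = 1.282, giving δ = 3.608.
(Ignoring the negligible lower-tail rejection probability gives the usual closed-form inversion.)
δ = d·√n ⇒ n = (δ/d)² = (3.608 / 0.52)² = 48.14.
Rounding up, n = 49.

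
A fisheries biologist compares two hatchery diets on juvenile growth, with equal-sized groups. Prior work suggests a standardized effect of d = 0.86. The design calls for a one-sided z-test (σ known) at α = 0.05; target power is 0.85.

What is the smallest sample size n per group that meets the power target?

n = 20 per group

For power 0.85 need Φ(δ − z_{0.05}) = 0.85, so δ = z_{0.05} + z_{0.15} = 1.645 + 1.036 = 2.681.
δ = d·√(n/2) ⇒ n = 2(δ/d)² = 2 × (2.681 / 0.86)² = 19.44.
Rounding up, n = 20 per group.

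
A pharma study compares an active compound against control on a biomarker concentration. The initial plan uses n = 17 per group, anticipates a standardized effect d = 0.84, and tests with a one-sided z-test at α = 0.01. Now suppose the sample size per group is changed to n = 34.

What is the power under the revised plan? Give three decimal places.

Power ≈ 0.872

With n = 34 per group: δ = d·√(n/2) = 0.84 × √(34/2) = 3.4634. Critical value z_{0.01} = 2.326.
Revised power = Φ(δ − 2.326) = Φ(1.137) = 0.8722.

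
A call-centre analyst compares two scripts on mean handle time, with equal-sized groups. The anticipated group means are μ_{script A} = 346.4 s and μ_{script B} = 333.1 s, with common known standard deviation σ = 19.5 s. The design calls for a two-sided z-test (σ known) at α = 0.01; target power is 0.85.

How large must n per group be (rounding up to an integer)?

Standardized effect: d = |μ_{script A} − μ_{script B}| / σ = |346.4 − 333.1| / 19.5 = 0.6821
For power 0.85 need Φ(δ − z_{0.005}) = 0.85, so δ = z_{0.005} + z_{0.15} = 2.576 + 1.036 = 3.612.
(Ignoring the negligible lower-tail rejection probability gives the usual closed-form inversion.)
δ = d·√(n/2) ⇒ n = 2(δ/d)² = 2 × (3.612 / 0.6821)² = 56.10.
Rounding up, n = 57 per group.

n = 57 per group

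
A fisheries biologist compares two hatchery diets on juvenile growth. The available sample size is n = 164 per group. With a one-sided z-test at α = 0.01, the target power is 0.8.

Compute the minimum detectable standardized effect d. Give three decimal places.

Required noncentrality: δ = z_{0.01} + z_{0.20} = 2.326 + 0.842 = 3.168.
δ = d·√(n/2) ⇒ d = δ/√(n/2) = 3.168/√(164/2) = 0.3498.

d ≈ 0.350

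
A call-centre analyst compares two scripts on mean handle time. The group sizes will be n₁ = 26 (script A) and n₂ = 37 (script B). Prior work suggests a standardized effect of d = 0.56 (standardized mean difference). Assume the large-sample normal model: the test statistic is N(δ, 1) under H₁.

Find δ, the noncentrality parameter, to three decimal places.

δ ≈ 2.188

δ = d / √(1/n₁ + 1/n₂) = 0.56 / √(1/26 + 1/37) = 2.1883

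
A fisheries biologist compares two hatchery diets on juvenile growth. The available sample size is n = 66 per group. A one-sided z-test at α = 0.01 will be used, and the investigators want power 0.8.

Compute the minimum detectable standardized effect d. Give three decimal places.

d ≈ 0.551

Required noncentrality: δ = z_{0.01} + z_{0.20} = 2.326 + 0.842 = 3.168.
δ = d·√(n/2) ⇒ d = δ/√(n/2) = 3.168/√(66/2) = 0.5515.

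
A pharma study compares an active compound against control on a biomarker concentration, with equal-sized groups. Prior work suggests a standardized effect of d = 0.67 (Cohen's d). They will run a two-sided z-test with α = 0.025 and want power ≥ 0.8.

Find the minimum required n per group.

n = 43 per group

For power 0.8 need Φ(δ − z_{0.0125}) = 0.8, so δ = z_{0.0125} + z_{0.20} = 2.241 + 0.842 = 3.083.
(The Φ(−δ − z_{α/2}) term is vanishingly small for δ > 0 and is dropped in the standard sample-size formula.)
δ = d·√(n/2) ⇒ n = 2(δ/d)² = 2 × (3.083 / 0.67)² = 42.35.
Rounding up, n = 43 per group.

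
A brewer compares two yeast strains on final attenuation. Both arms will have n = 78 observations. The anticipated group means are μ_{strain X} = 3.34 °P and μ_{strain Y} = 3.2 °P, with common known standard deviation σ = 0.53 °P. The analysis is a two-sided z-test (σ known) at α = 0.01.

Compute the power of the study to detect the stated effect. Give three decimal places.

Power ≈ 0.177

Standardized effect: d = |μ_{strain X} − μ_{strain Y}| / σ = |3.34 − 3.2| / 0.53 = 0.2642
Noncentrality parameter: δ = d·√(n/2) = 0.2642 × √(78/2) = 1.6496
Two-sided α = 0.01 → critical value z_{0.005} = 2.576.
Power = Φ(δ − 2.576) + Φ(−δ − 2.576) = Φ(-0.926) + Φ(-4.225) = 0.1772 + 0.0000 = 0.1772.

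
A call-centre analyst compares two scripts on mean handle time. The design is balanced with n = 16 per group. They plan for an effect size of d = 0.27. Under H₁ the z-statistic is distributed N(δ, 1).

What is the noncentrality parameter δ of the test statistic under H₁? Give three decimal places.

δ ≈ 0.764

δ = d·√(n/2) = 0.27 × √(16/2) = 0.7637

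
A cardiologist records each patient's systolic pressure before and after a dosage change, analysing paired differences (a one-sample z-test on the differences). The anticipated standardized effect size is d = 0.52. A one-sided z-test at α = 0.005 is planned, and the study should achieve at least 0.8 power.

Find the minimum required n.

n = 44

Set Φ(δ − 2.576) = 0.8; then δ − 2.576 = Φ⁻¹(0.8) = 0.842, giving δ = 3.417.
δ = d·√n ⇒ n = (δ/d)² = (3.417 / 0.52)² = 43.19.
Round up to the next whole unit.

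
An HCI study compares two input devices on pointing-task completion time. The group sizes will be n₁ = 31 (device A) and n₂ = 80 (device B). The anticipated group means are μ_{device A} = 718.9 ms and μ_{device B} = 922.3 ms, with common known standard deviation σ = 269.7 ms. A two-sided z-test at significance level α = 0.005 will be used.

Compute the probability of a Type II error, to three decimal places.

β ≈ 0.224

Standardized effect: d = |μ_{device A} − μ_{device B}| / σ = |718.9 − 922.3| / 269.7 = 0.7542
Noncentrality parameter: δ = d / √(1/n₁ + 1/n₂) = 0.7542 / √(1/31 + 1/80) = 3.5648
Two-sided α = 0.005 → critical value z_{0.0025} = 2.807.
Power = Φ(δ − 2.807) + Φ(−δ − 2.807) = Φ(0.758) + Φ(-6.372) = 0.7757 + 0.0000 = 0.7757.
Type II error: β = 1 − power = 1 − 0.7757 = 0.2243.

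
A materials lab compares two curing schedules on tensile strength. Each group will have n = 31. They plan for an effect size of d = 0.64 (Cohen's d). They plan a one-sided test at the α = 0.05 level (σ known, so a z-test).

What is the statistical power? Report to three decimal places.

Power ≈ 0.809

Noncentrality parameter: λ = d·√(n/2) = 0.64 × √(31/2) = 2.5197
One-sided α = 0.05 → critical value z_{0.05} = 1.645.
Power = Φ(λ − 1.645) = Φ(0.875) = 0.8092.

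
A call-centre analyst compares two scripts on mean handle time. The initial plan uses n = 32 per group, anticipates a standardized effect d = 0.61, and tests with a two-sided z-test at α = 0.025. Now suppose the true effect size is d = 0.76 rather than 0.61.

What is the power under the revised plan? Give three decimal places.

With d = 0.76: δ = d·√(n/2) = 0.76 × √(32/2) = 3.0400. Critical value z_{0.0125} = 2.241.
Revised power = Φ(δ − 2.241) + Φ(−δ − 2.241) = Φ(0.799) + Φ(-5.281) = 0.7877 + 0.0000 = 0.7877.

Power ≈ 0.788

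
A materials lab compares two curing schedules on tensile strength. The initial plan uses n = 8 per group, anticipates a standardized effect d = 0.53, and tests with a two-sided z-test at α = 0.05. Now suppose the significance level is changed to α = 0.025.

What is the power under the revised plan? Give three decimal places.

Power ≈ 0.119

δ = d·√(n/2) = 0.53 × √(8/2) = 1.0600 (unchanged). New critical value: z_{0.0125} = 2.241.
Revised power = Φ(δ − 2.241) + Φ(−δ − 2.241) = Φ(-1.181) + Φ(-3.301) = 0.1187 + 0.0005 = 0.1192.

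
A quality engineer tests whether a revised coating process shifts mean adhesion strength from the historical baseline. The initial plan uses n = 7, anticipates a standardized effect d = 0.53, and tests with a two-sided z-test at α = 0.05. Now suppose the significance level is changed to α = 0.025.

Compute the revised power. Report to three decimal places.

δ = d·√n = 0.53 × √7 = 1.4022 (unchanged). New critical value: z_{0.0125} = 2.241.
Revised power = Φ(δ − 2.241) + Φ(−δ − 2.241) = Φ(-0.839) + Φ(-3.644) = 0.2007 + 0.0001 = 0.2008.

Power ≈ 0.201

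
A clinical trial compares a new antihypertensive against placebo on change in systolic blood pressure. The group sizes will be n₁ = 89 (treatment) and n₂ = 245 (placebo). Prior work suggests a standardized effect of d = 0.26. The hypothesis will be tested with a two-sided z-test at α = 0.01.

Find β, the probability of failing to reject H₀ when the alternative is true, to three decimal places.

Noncentrality parameter: δ = d / √(1/n₁ + 1/n₂) = 0.26 / √(1/89 + 1/245) = 2.1008
Critical value for a two-sided test at α = 0.01: z_{α/2} = 2.576.
Power = Φ(δ − 2.576) + Φ(−δ − 2.576) = Φ(-0.475) + Φ(-4.677) = 0.3174 + 0.0000 = 0.3174.
Type II error: β = 1 − power = 1 − 0.3174 = 0.6826.

β ≈ 0.683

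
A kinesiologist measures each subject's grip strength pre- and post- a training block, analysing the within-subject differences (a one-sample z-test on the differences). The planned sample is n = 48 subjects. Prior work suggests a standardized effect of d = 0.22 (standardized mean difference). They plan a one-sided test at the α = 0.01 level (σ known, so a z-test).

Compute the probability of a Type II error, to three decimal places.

β ≈ 0.789

Noncentrality parameter: δ = d·√n = 0.22 × √48 = 1.5242
Critical value for a one-sided test at α = 0.01: z_α = 2.326.
Power = Φ(δ − 2.326) = Φ(-0.802) = 0.2112.
Type II error: β = 1 − power = 1 − 0.2112 = 0.7888.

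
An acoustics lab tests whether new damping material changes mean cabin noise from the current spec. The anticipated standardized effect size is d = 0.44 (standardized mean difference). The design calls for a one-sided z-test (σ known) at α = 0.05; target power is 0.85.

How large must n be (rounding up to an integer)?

n = 38

For power 0.85 need Φ(δ − z_{0.05}) = 0.85, so δ = z_{0.05} + z_{0.15} = 1.645 + 1.036 = 2.681.
δ = d·√n ⇒ n = (δ/d)² = (2.681 / 0.44)² = 37.13.
Rounding up, n = 38.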